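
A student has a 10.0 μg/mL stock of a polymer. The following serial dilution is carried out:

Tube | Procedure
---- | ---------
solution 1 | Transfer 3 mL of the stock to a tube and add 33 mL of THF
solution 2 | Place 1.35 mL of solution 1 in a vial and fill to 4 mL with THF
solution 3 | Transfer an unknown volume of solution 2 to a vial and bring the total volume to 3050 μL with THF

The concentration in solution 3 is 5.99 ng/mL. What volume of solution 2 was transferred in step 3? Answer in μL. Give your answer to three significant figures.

65.0 μL

Step 1: 3 mL + 33 mL = 36 mL total → factor 36/3 = 12
Step 2: 1.35 mL brought to 4 mL → factor 4/1.35 = 2.963
Step 3: v brought to 3050 μL → factor = 3050 μL/v
Product of known-step factors = 35.556
Overall factor = 10.0 μg/mL / (5.99 ng/mL) = 1669.4
Step-3 factor = 1669.4 / 35.556 = 46.953
v = 3050 μL / 46.953 = 65.0 μL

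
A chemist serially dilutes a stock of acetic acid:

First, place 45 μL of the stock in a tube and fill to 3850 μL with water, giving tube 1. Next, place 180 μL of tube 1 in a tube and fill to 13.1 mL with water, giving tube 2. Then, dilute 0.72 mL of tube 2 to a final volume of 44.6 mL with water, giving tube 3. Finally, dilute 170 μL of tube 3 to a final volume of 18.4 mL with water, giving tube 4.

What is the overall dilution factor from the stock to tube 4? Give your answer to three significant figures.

4.17 × 10^7

Step 1: 45 μL brought to 3850 μL → factor 3850/45 = 85.556
Step 2: 180 μL brought to 13.1 mL → factor 13100/180 = 72.778
Step 3: 0.72 mL brought to 44.6 mL → factor 44.6/0.72 = 61.944
Step 4: 170 μL brought to 18.4 mL → factor 18400/170 = 108.24
Overall dilution factor = 85.556 × 72.778 × 61.944 × 108.24 = 4.1746 × 10^7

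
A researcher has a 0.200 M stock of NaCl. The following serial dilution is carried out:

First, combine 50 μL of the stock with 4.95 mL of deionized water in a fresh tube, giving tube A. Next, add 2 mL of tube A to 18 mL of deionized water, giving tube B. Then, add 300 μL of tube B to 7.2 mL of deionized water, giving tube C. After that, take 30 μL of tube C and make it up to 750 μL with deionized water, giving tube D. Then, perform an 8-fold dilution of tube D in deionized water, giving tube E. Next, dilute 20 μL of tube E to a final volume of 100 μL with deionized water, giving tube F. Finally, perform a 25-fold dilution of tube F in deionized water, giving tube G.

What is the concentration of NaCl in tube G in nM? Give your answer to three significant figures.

0.320 nM

Step 1: 50 μL + 4.95 mL = 5000 μL total → factor 5000/50 = 100
Step 2: 2 mL + 18 mL = 20 mL total → factor 20/2 = 10
Step 3: 300 μL + 7.2 mL = 7500 μL total → factor 7500/300 = 25
Step 4: 30 μL brought to 750 μL → factor 750/30 = 25
Step 5: 8-fold → factor 8
Step 6: 20 μL brought to 100 μL → factor 100/20 = 5
Step 7: 25-fold → factor 25
Dilution factor through tube G = 100 × 10 × 25 × 25 × 8 × 5 × 25 = 6.25 × 10^8
[tube G] = 0.200 M / 6.25 × 10^8 = 3.200 × 10^-10 M = 0.320 nM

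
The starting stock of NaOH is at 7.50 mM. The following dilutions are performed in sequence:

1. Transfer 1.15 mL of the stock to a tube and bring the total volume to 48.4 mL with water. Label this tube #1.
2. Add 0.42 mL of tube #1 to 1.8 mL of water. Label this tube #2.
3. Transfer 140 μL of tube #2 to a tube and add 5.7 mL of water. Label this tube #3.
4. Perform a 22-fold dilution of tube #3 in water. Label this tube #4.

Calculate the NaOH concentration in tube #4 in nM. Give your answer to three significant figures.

36.7 nM

Step 1: 1.15 mL brought to 48.4 mL → factor 48.4/1.15 = 42.087
Step 2: 0.42 mL + 1.8 mL = 2.22 mL total → factor 2.22/0.42 = 5.2857
Step 3: 140 μL + 5.7 mL = 5840 μL total → factor 5840/140 = 41.714
Step 4: 22-fold → factor 22
Dilution factor through tube #4 = 42.087 × 5.2857 × 41.714 × 22 = 2.0415 × 10^5
[tube #4] = 7.50 mM / 2.0415 × 10^5 = 3.674 × 10^-5 mM = 36.7 nM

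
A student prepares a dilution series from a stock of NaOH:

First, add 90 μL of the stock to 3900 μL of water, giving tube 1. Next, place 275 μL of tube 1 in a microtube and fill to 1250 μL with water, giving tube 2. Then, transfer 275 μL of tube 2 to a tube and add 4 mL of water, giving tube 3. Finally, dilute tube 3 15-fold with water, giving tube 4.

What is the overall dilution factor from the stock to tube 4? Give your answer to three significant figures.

Step 1: 90 μL + 3900 μL = 3990 μL total → factor 3990/90 = 44.333
Step 2: 275 μL brought to 1250 μL → factor 1250/275 = 4.5455
Step 3: 275 μL + 4 mL = 4275 μL total → factor 4275/275 = 15.545
Step 4: 15-fold → factor 15
Overall dilution factor = 44.333 × 4.5455 × 15.545 × 15 = 46990

4.70 × 10^4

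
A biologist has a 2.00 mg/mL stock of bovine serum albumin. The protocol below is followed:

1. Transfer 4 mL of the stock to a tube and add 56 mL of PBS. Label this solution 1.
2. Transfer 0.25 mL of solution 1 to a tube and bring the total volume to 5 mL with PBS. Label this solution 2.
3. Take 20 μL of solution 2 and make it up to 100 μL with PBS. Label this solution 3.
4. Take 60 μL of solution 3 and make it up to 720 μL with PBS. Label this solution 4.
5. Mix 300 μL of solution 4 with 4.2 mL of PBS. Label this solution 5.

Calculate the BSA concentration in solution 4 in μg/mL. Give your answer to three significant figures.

0.111 μg/mL

Step 1: 4 mL + 56 mL = 60 mL total → factor 60/4 = 15
Step 2: 0.25 mL brought to 5 mL → factor 5/0.25 = 20
Step 3: 20 μL brought to 100 μL → factor 100/20 = 5
Step 4: 60 μL brought to 720 μL → factor 720/60 = 12
Dilution factor through solution 4 = 15 × 20 × 5 × 12 = 18000
[solution 4] = 2.00 mg/mL / 18000 = 0.0001111 mg/mL = 0.111 μg/mL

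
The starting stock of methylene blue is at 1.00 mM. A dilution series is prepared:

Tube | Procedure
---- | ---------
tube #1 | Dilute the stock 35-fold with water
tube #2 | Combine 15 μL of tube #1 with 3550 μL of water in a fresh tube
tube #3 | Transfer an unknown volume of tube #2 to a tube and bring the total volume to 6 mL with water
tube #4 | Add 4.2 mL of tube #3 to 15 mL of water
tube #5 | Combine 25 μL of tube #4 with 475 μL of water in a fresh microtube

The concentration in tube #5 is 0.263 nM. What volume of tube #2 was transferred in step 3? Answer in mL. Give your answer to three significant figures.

1.20 mL

Step 1: 35-fold → factor 35
Step 2: 15 μL + 3550 μL = 3565 μL total → factor 3565/15 = 237.67
Step 3: v brought to 6 mL → factor = 6 mL/v
Step 4: 4.2 mL + 15 mL = 19.2 mL total → factor 19.2/4.2 = 4.5714
Step 5: 25 μL + 475 μL = 500 μL total → factor 500/25 = 20
Product of known-step factors = 7.6053 × 10^5
Overall factor = 1.00 mM / (0.263 nM) = 3.8023 × 10^6
Step-3 factor = 3.8023 × 10^6 / 7.6053 × 10^5 = 4.9995
v = 6 mL / 4.9995 = 1.20 mL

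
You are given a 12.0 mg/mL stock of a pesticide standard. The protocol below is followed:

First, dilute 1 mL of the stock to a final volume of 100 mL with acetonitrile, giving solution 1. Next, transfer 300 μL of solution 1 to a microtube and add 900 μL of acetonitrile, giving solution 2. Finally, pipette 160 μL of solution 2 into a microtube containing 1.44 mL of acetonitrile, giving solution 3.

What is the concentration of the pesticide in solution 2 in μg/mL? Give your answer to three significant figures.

30.0 μg/mL

Step 1: 1 mL brought to 100 mL → factor 100/1 = 100
Step 2: 300 μL + 900 μL = 1200 μL total → factor 1200/300 = 4
Dilution factor through solution 2 = 100 × 4 = 400
[solution 2] = 12.0 mg/mL / 400 = 0.03000 mg/mL = 30.0 μg/mL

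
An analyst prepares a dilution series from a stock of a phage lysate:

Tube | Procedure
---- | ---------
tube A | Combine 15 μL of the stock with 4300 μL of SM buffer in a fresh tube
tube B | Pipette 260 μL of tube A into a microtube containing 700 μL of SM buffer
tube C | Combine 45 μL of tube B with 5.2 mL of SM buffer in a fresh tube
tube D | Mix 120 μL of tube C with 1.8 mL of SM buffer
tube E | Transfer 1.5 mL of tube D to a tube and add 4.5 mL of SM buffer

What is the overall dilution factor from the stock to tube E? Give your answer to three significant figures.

7.92 × 10^6

Step 1: 15 μL + 4300 μL = 4315 μL total → factor 4315/15 = 287.67
Step 2: 260 μL + 700 μL = 960 μL total → factor 960/260 = 3.6923
Step 3: 45 μL + 5.2 mL = 5245 μL total → factor 5245/45 = 116.56
Step 4: 120 μL + 1.8 mL = 1920 μL total → factor 1920/120 = 16
Step 5: 1.5 mL + 4.5 mL = 6 mL total → factor 6/1.5 = 4
Overall dilution factor = 287.67 × 3.6923 × 116.56 × 16 × 4 = 7.9232 × 10^6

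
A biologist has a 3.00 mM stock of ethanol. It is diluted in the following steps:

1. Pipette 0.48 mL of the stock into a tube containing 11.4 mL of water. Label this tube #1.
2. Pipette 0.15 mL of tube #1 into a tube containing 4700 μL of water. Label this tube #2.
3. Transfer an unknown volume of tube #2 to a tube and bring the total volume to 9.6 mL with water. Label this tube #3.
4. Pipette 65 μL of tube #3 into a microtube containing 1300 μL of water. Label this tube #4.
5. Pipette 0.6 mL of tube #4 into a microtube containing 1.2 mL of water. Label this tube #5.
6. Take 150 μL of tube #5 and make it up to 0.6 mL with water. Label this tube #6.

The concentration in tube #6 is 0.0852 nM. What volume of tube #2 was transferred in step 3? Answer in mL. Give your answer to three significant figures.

Step 1: 0.48 mL + 11.4 mL = 11.88 mL total → factor 11.88/0.48 = 24.75
Step 2: 0.15 mL + 4700 μL = 4.85 mL total → factor 4.85/0.15 = 32.333
Step 3: v brought to 9.6 mL → factor = 9.6 mL/v
Step 4: 65 μL + 1300 μL = 1365 μL total → factor 1365/65 = 21
Step 5: 0.6 mL + 1.2 mL = 1.8 mL total → factor 1.8/0.6 = 3
Step 6: 150 μL brought to 0.6 mL → factor 600/150 = 4
Product of known-step factors = 2.0166 × 10^5
Overall factor = 3.00 mM / (0.0852 nM) = 3.5211 × 10^7
Step-3 factor = 3.5211 × 10^7 / 2.0166 × 10^5 = 174.6
v = 9.6 mL / 174.6 = 0.0550 mL

0.0550 mL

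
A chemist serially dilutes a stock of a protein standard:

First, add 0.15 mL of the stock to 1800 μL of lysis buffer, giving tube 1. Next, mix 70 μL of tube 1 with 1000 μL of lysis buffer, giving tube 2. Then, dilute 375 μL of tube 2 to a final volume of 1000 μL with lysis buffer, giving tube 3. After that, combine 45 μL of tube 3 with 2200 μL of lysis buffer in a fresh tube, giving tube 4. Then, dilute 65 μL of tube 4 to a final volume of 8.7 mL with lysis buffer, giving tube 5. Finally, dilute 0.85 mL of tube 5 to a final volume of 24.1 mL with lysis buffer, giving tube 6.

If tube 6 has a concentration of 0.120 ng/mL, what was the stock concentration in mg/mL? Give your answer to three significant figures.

Step 1: 0.15 mL + 1800 μL = 1.95 mL total → factor 1.95/0.15 = 13
Step 2: 70 μL + 1000 μL = 1070 μL total → factor 1070/70 = 15.286
Step 3: 375 μL brought to 1000 μL → factor 1000/375 = 2.6667
Step 4: 45 μL + 2200 μL = 2245 μL total → factor 2245/45 = 49.889
Step 5: 65 μL brought to 8.7 mL → factor 8700/65 = 133.85
Step 6: 0.85 mL brought to 24.1 mL → factor 24.1/0.85 = 28.353
Overall dilution factor = 13 × 15.286 × 2.6667 × 49.889 × 133.85 × 28.353 = 1.0032 × 10^8
Stock = 0.120 ng/mL × 1.0032 × 10^8 = 1.204 × 10^7 ng/mL = 12.0 mg/mL

12.0 mg/mL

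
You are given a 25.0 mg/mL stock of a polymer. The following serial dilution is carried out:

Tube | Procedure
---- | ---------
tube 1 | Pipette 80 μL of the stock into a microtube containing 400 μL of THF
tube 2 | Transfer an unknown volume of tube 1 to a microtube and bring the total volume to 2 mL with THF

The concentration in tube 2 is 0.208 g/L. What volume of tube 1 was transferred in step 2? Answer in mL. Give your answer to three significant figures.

Step 1: 80 μL + 400 μL = 480 μL total → factor 480/80 = 6
Step 2: v brought to 2 mL → factor = 2 mL/v
Product of known-step factors = 6
Overall factor = 25.0 mg/mL / (0.208 g/L) = 120.19
Step-2 factor = 120.19 / 6 = 20.032
v = 2 mL / 20.032 = 0.0998 mL

0.0998 mL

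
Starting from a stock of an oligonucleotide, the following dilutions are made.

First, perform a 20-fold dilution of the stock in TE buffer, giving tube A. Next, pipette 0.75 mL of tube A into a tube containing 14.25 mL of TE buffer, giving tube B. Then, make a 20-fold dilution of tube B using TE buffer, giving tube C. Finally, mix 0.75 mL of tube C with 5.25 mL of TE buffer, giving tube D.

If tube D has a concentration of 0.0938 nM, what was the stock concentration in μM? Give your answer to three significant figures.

6.00 μM

Step 1: 20-fold → factor 20
Step 2: 0.75 mL + 14.25 mL = 15 mL total → factor 15/0.75 = 20
Step 3: 20-fold → factor 20
Step 4: 0.75 mL + 5.25 mL = 6 mL total → factor 6/0.75 = 8
Overall dilution factor = 20 × 20 × 20 × 8 = 64000
Stock = 0.0938 nM × 64000 = 6003 nM = 6.00 μM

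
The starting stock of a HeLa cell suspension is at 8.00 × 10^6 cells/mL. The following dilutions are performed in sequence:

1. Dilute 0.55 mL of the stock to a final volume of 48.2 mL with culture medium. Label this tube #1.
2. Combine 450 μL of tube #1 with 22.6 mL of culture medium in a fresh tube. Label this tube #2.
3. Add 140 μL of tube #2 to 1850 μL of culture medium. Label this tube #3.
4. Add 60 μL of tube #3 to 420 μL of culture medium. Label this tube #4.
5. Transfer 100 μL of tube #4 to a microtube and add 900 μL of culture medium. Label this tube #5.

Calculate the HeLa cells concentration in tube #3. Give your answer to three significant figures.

Step 1: 0.55 mL brought to 48.2 mL → factor 48.2/0.55 = 87.636
Step 2: 450 μL + 22.6 mL = 23050 μL total → factor 23050/450 = 51.222
Step 3: 140 μL + 1850 μL = 1990 μL total → factor 1990/140 = 14.214
Dilution factor through tube #3 = 87.636 × 51.222 × 14.214 = 63807
[tube #3] = 8.00 × 10^6 cells/mL / 63807 = 125 cells/mL

125 cells/mL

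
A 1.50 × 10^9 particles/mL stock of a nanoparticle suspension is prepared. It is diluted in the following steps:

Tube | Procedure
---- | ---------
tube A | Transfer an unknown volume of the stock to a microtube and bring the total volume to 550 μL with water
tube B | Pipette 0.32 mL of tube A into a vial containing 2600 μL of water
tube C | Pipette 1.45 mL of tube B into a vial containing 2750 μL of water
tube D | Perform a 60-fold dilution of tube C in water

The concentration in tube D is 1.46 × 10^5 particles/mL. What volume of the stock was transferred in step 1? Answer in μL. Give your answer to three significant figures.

84.9 μL

Step 1: v brought to 550 μL → factor = 550 μL/v
Step 2: 0.32 mL + 2600 μL = 2.92 mL total → factor 2.92/0.32 = 9.125
Step 3: 1.45 mL + 2750 μL = 4.2 mL total → factor 4.2/1.45 = 2.8966
Step 4: 60-fold → factor 60
Product of known-step factors = 1585.9
Overall factor = 1.50 × 10^9 particles/mL / (1.46 × 10^5 particles/mL) = 10274
Step-1 factor = 10274 / 1585.9 = 6.4785
v = 550 μL / 6.4785 = 84.9 μL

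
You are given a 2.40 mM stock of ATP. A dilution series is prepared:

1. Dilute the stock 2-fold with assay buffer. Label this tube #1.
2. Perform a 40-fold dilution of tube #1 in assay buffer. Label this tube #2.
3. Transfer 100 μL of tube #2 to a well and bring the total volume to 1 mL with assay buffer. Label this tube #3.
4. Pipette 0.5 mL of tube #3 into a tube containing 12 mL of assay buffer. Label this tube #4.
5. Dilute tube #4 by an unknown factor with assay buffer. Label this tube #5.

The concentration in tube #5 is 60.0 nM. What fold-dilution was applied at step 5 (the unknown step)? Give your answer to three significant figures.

2.00-fold

Step 1: 2-fold → factor 2
Step 2: 40-fold → factor 40
Step 3: 100 μL brought to 1 mL → factor 1000/100 = 10
Step 4: 0.5 mL + 12 mL = 12.5 mL total → factor 12.5/0.5 = 25
Step 5: unknown factor x
Product of known-step factors = 20000
Overall factor = 2.40 mM / (60.0 nM) = 40000
x = 40000 / 20000 = 2.00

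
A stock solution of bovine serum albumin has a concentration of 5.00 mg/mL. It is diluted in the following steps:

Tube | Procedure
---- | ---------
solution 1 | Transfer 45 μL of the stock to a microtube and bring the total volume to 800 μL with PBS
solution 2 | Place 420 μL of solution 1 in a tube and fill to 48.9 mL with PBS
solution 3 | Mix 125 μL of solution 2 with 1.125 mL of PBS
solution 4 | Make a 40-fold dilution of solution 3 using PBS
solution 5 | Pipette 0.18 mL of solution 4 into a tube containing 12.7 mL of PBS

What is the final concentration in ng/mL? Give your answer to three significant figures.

0.0844 ng/mL

Step 1: 45 μL brought to 800 μL → factor 800/45 = 17.778
Step 2: 420 μL brought to 48.9 mL → factor 48900/420 = 116.43
Step 3: 125 μL + 1.125 mL = 1250 μL total → factor 1250/125 = 10
Step 4: 40-fold → factor 40
Step 5: 0.18 mL + 12.7 mL = 12.88 mL total → factor 12.88/0.18 = 71.556
Overall dilution factor = 17.778 × 116.43 × 10 × 40 × 71.556 = 5.9243 × 10^7
Final = 5.00 mg/mL / 5.9243 × 10^7 = 8.440 × 10^-8 mg/mL = 0.0844 ng/mL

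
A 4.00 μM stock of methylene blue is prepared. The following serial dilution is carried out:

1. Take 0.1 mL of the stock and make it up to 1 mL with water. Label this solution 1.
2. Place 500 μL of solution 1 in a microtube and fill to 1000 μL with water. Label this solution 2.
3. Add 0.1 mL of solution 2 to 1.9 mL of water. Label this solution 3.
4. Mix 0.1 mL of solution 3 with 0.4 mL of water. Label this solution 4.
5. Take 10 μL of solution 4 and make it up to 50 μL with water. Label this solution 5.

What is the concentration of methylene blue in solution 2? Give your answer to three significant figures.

0.200 μM

Step 1: 0.1 mL brought to 1 mL → factor 1/0.1 = 10
Step 2: 500 μL brought to 1000 μL → factor 1000/500 = 2
Dilution factor through solution 2 = 10 × 2 = 20
[solution 2] = 4.00 μM / 20 = 0.200 μM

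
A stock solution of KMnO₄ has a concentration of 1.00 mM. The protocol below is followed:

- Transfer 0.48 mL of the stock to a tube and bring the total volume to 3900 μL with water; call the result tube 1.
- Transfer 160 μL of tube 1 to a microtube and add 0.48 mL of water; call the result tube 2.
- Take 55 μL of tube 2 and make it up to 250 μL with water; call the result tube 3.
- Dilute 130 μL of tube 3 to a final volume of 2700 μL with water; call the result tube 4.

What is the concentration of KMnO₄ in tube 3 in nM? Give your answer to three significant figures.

6.77 × 10^3 nM

Step 1: 0.48 mL brought to 3900 μL → factor 3.9/0.48 = 8.125
Step 2: 160 μL + 0.48 mL = 640 μL total → factor 640/160 = 4
Step 3: 55 μL brought to 250 μL → factor 250/55 = 4.5455
Dilution factor through tube 3 = 8.125 × 4 × 4.5455 = 147.73
[tube 3] = 1.00 mM / 147.73 = 0.006769 mM = 6.77 × 10^3 nM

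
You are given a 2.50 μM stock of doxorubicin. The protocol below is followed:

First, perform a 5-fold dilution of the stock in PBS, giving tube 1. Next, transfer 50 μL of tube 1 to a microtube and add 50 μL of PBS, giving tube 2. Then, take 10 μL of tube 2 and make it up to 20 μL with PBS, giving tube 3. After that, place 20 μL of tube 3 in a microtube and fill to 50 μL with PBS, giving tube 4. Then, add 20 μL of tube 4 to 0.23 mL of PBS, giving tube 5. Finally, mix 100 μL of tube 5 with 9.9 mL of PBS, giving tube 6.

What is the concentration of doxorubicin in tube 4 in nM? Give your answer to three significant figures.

Step 1: 5-fold → factor 5
Step 2: 50 μL + 50 μL = 100 μL total → factor 100/50 = 2
Step 3: 10 μL brought to 20 μL → factor 20/10 = 2
Step 4: 20 μL brought to 50 μL → factor 50/20 = 2.5
Dilution factor through tube 4 = 5 × 2 × 2 × 2.5 = 50
[tube 4] = 2.50 μM / 50 = 0.05000 μM = 50.0 nM

50.0 nM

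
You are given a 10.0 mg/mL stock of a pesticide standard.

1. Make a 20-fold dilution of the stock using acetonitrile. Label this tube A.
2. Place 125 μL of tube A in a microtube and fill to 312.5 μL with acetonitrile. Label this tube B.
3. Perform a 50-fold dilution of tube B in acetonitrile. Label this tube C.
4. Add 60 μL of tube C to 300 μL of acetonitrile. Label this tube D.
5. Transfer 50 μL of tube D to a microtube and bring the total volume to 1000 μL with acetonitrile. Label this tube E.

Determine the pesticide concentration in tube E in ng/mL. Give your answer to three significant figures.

33.3 ng/mL

Step 1: 20-fold → factor 20
Step 2: 125 μL brought to 312.5 μL → factor 312.5/125 = 2.5
Step 3: 50-fold → factor 50
Step 4: 60 μL + 300 μL = 360 μL total → factor 360/60 = 6
Step 5: 50 μL brought to 1000 μL → factor 1000/50 = 20
Overall dilution factor = 20 × 2.5 × 50 × 6 × 20 = 3 × 10^5
Final = 10.0 mg/mL / 3 × 10^5 = 3.333 × 10^-5 mg/mL = 33.3 ng/mL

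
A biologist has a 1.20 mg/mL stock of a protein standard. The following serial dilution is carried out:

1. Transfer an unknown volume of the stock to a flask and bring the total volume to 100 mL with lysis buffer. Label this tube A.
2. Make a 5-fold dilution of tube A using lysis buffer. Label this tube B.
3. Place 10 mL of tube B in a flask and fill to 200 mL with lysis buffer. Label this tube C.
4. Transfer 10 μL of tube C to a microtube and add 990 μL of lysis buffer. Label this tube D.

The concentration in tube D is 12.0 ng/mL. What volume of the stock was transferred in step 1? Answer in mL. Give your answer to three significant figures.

10.0 mL

Step 1: v brought to 100 mL → factor = 100 mL/v
Step 2: 5-fold → factor 5
Step 3: 10 mL brought to 200 mL → factor 200/10 = 20
Step 4: 10 μL + 990 μL = 1000 μL total → factor 1000/10 = 100
Product of known-step factors = 10000
Overall factor = 1.20 mg/mL / (12.0 ng/mL) = 1 × 10^5
Step-1 factor = 1 × 10^5 / 10000 = 10
v = 100 mL / 10 = 10.0 mL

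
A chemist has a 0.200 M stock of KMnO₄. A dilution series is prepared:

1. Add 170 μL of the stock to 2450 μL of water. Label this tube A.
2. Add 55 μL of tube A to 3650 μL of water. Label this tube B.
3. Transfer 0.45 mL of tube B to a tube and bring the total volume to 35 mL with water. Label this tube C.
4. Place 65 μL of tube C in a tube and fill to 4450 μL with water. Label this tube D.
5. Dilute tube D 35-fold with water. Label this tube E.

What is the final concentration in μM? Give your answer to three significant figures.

0.00103 μM

Step 1: 170 μL + 2450 μL = 2620 μL total → factor 2620/170 = 15.412
Step 2: 55 μL + 3650 μL = 3705 μL total → factor 3705/55 = 67.364
Step 3: 0.45 mL brought to 35 mL → factor 35/0.45 = 77.778
Step 4: 65 μL brought to 4450 μL → factor 4450/65 = 68.462
Step 5: 35-fold → factor 35
Overall dilution factor = 15.412 × 67.364 × 77.778 × 68.462 × 35 = 1.9349 × 10^8
Final = 0.200 M / 1.9349 × 10^8 = 1.034 × 10^-9 M = 0.00103 μM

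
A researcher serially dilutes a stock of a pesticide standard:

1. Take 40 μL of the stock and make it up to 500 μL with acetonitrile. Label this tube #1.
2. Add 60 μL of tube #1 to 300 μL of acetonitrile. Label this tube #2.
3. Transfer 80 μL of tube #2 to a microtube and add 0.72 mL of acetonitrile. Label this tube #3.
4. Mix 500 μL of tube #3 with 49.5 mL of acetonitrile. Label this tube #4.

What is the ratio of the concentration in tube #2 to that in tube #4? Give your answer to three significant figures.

1.00 × 10^3

Step 1: 40 μL brought to 500 μL → factor 500/40 = 12.5
Step 2: 60 μL + 300 μL = 360 μL total → factor 360/60 = 6
Step 3: 80 μL + 0.72 mL = 800 μL total → factor 800/80 = 10
Step 4: 500 μL + 49.5 mL = 50000 μL total → factor 50000/500 = 100
Dilution factor to tube #2 = 75; to tube #4 = 75000
[tube #2]/[tube #4] = (factor to tube #4)/(factor to tube #2) = 75000/75 = 1.00 × 10^3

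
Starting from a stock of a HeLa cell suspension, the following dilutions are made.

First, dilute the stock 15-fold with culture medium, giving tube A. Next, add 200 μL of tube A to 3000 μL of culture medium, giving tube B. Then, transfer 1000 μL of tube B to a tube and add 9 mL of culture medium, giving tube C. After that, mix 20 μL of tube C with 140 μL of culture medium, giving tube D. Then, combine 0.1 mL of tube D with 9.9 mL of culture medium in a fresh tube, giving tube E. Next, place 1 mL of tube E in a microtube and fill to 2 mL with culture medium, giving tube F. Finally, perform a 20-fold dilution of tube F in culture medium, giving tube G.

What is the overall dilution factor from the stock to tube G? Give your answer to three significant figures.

7.68 × 10^7

Step 1: 15-fold → factor 15
Step 2: 200 μL + 3000 μL = 3200 μL total → factor 3200/200 = 16
Step 3: 1000 μL + 9 mL = 10000 μL total → factor 10000/1000 = 10
Step 4: 20 μL + 140 μL = 160 μL total → factor 160/20 = 8
Step 5: 0.1 mL + 9.9 mL = 10 mL total → factor 10/0.1 = 100
Step 6: 1 mL brought to 2 mL → factor 2/1 = 2
Step 7: 20-fold → factor 20
Overall dilution factor = 15 × 16 × 10 × 8 × 100 × 2 × 20 = 7.68 × 10^7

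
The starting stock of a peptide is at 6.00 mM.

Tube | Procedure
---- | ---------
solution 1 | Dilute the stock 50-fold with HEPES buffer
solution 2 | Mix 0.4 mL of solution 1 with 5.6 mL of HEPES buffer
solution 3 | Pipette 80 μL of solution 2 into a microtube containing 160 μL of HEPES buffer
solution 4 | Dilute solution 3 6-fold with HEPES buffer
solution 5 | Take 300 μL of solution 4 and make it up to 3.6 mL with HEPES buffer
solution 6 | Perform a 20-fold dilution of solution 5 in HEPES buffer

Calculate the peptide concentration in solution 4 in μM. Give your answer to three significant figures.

Step 1: 50-fold → factor 50
Step 2: 0.4 mL + 5.6 mL = 6 mL total → factor 6/0.4 = 15
Step 3: 80 μL + 160 μL = 240 μL total → factor 240/80 = 3
Step 4: 6-fold → factor 6
Dilution factor through solution 4 = 50 × 15 × 3 × 6 = 13500
[solution 4] = 6.00 mM / 13500 = 0.0004444 mM = 0.444 μM

0.444 μM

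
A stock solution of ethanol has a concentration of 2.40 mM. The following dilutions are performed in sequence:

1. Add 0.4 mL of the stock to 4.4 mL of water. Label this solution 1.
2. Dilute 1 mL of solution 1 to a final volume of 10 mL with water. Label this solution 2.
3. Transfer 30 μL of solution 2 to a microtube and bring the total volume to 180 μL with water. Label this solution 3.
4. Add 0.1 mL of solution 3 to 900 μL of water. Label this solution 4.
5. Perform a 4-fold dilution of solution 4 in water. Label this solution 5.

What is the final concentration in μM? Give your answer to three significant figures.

Step 1: 0.4 mL + 4.4 mL = 4.8 mL total → factor 4.8/0.4 = 12
Step 2: 1 mL brought to 10 mL → factor 10/1 = 10
Step 3: 30 μL brought to 180 μL → factor 180/30 = 6
Step 4: 0.1 mL + 900 μL = 1 mL total → factor 1/0.1 = 10
Step 5: 4-fold → factor 4
Overall dilution factor = 12 × 10 × 6 × 10 × 4 = 28800
Final = 2.40 mM / 28800 = 8.333 × 10^-5 mM = 0.0833 μM

0.0833 μM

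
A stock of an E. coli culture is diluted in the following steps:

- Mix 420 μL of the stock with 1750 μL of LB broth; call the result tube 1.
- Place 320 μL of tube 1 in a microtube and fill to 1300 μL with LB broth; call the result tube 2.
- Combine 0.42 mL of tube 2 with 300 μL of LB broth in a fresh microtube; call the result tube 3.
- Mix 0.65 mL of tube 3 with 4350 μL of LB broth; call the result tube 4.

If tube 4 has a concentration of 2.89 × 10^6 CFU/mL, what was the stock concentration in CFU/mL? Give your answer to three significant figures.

8.00 × 10^8 CFU/mL

Step 1: 420 μL + 1750 μL = 2170 μL total → factor 2170/420 = 5.1667
Step 2: 320 μL brought to 1300 μL → factor 1300/320 = 4.0625
Step 3: 0.42 mL + 300 μL = 0.72 mL total → factor 0.72/0.42 = 1.7143
Step 4: 0.65 mL + 4350 μL = 5 mL total → factor 5/0.65 = 7.6923
Overall dilution factor = 5.1667 × 4.0625 × 1.7143 × 7.6923 = 276.79
Stock = 2.89 × 10^6 CFU/mL × 276.79 = 8.00 × 10^8 CFU/mL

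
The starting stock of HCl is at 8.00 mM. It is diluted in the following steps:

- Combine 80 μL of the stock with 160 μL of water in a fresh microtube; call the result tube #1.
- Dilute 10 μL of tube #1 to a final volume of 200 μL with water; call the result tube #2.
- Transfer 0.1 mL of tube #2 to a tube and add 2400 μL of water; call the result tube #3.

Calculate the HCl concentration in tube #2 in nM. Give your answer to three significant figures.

Step 1: 80 μL + 160 μL = 240 μL total → factor 240/80 = 3
Step 2: 10 μL brought to 200 μL → factor 200/10 = 20
Dilution factor through tube #2 = 3 × 20 = 60
[tube #2] = 8.00 mM / 60 = 0.1333 mM = 1.33 × 10^5 nM

1.33 × 10^5 nM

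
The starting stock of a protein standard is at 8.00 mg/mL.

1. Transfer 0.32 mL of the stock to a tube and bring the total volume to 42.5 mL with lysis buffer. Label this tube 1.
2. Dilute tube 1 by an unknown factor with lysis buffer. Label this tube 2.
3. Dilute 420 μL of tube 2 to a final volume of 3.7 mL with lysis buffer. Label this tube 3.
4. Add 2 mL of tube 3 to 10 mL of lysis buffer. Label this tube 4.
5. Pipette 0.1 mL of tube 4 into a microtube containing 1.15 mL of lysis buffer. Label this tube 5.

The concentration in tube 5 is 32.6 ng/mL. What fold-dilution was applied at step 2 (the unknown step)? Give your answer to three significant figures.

2.80-fold

Step 1: 0.32 mL brought to 42.5 mL → factor 42.5/0.32 = 132.81
Step 2: unknown factor x
Step 3: 420 μL brought to 3.7 mL → factor 3700/420 = 8.8095
Step 4: 2 mL + 10 mL = 12 mL total → factor 12/2 = 6
Step 5: 0.1 mL + 1.15 mL = 1.25 mL total → factor 1.25/0.1 = 12.5
Product of known-step factors = 87751
Overall factor = 8.00 mg/mL / (32.6 ng/mL) = 2.454 × 10^5
x = 2.454 × 10^5 / 87751 = 2.80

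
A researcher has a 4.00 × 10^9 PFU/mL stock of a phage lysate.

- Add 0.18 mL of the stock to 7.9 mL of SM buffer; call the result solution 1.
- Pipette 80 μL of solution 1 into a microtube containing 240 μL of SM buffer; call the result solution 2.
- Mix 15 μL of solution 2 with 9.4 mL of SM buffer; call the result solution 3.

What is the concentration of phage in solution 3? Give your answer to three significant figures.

Step 1: 0.18 mL + 7.9 mL = 8.08 mL total → factor 8.08/0.18 = 44.889
Step 2: 80 μL + 240 μL = 320 μL total → factor 320/80 = 4
Step 3: 15 μL + 9.4 mL = 9415 μL total → factor 9415/15 = 627.67
Overall dilution factor = 44.889 × 4 × 627.67 = 1.127 × 10^5
Final = 4.00 × 10^9 PFU/mL / 1.127 × 10^5 = 3.55 × 10^4 PFU/mL

3.55 × 10^4 PFU/mL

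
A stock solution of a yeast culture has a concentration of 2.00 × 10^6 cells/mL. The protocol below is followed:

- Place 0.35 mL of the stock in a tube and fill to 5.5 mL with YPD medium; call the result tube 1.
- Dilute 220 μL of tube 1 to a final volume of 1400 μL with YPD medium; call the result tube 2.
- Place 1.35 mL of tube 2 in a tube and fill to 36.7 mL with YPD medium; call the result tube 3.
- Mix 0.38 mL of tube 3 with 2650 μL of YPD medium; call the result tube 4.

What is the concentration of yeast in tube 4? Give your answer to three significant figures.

92.3 cells/mL

Step 1: 0.35 mL brought to 5.5 mL → factor 5.5/0.35 = 15.714
Step 2: 220 μL brought to 1400 μL → factor 1400/220 = 6.3636
Step 3: 1.35 mL brought to 36.7 mL → factor 36.7/1.35 = 27.185
Step 4: 0.38 mL + 2650 μL = 3.03 mL total → factor 3.03/0.38 = 7.9737
Overall dilution factor = 15.714 × 6.3636 × 27.185 × 7.9737 = 21677
Final = 2.00 × 10^6 cells/mL / 21677 = 92.3 cells/mL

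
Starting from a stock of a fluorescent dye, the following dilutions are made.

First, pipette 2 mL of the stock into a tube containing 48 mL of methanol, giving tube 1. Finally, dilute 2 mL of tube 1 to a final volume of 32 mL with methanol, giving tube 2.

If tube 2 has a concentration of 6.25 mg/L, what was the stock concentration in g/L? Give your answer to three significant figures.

2.50 g/L

Step 1: 2 mL + 48 mL = 50 mL total → factor 50/2 = 25
Step 2: 2 mL brought to 32 mL → factor 32/2 = 16
Overall dilution factor = 25 × 16 = 400
Stock = 6.25 mg/L × 400 = 2500 mg/L = 2.50 g/L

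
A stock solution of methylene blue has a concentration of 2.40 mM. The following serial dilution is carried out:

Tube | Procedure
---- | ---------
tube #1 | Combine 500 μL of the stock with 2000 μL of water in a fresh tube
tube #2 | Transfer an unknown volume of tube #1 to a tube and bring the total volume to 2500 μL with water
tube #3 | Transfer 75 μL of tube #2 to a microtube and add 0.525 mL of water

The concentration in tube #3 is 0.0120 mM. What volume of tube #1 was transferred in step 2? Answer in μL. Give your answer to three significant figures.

500 μL

Step 1: 500 μL + 2000 μL = 2500 μL total → factor 2500/500 = 5
Step 2: v brought to 2500 μL → factor = 2500 μL/v
Step 3: 75 μL + 0.525 mL = 600 μL total → factor 600/75 = 8
Product of known-step factors = 40
Overall factor = 2.40 mM / (0.0120 mM) = 200
Step-2 factor = 200 / 40 = 5
v = 2500 μL / 5 = 500 μL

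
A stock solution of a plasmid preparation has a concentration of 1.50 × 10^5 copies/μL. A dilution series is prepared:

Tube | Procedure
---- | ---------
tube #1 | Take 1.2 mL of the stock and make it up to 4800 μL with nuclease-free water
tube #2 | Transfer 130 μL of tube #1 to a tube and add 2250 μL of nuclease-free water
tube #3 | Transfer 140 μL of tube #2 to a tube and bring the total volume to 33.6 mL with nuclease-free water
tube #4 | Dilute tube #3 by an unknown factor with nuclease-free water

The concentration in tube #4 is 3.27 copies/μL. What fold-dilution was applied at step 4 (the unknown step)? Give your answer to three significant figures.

2.61-fold

Step 1: 1.2 mL brought to 4800 μL → factor 4.8/1.2 = 4
Step 2: 130 μL + 2250 μL = 2380 μL total → factor 2380/130 = 18.308
Step 3: 140 μL brought to 33.6 mL → factor 33600/140 = 240
Step 4: unknown factor x
Product of known-step factors = 17575
Overall factor = 1.50 × 10^5 copies/μL / (3.27 copies/μL) = 45872
x = 45872 / 17575 = 2.61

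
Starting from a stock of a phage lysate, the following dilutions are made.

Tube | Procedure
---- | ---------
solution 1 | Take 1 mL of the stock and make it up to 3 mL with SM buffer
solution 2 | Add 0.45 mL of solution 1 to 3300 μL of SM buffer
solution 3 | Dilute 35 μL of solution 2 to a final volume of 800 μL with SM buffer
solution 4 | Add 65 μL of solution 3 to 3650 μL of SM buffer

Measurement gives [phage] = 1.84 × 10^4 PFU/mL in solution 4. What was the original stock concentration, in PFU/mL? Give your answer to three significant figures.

Step 1: 1 mL brought to 3 mL → factor 3/1 = 3
Step 2: 0.45 mL + 3300 μL = 3.75 mL total → factor 3.75/0.45 = 8.3333
Step 3: 35 μL brought to 800 μL → factor 800/35 = 22.857
Step 4: 65 μL + 3650 μL = 3715 μL total → factor 3715/65 = 57.154
Overall dilution factor = 3 × 8.3333 × 22.857 × 57.154 = 32659
Stock = 1.84 × 10^4 PFU/mL × 32659 = 6.01 × 10^8 PFU/mL

6.01 × 10^8 PFU/mL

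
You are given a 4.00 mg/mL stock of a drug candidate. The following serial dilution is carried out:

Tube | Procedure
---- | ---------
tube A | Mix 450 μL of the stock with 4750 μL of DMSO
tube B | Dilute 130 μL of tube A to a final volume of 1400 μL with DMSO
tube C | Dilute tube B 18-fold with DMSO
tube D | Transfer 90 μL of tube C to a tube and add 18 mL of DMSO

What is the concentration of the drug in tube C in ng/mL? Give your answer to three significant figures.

Step 1: 450 μL + 4750 μL = 5200 μL total → factor 5200/450 = 11.556
Step 2: 130 μL brought to 1400 μL → factor 1400/130 = 10.769
Step 3: 18-fold → factor 18
Dilution factor through tube C = 11.556 × 10.769 × 18 = 2240
[tube C] = 4.00 mg/mL / 2240 = 0.001786 mg/mL = 1.79 × 10^3 ng/mL

1.79 × 10^3 ng/mL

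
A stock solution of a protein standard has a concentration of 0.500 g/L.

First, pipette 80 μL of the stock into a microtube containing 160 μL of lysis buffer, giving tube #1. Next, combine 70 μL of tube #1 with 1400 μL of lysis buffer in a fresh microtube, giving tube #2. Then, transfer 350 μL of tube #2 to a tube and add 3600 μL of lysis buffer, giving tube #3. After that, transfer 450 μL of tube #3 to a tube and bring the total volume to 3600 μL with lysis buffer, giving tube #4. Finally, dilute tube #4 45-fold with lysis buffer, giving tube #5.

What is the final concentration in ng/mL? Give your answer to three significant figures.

1.95 ng/mL

Step 1: 80 μL + 160 μL = 240 μL total → factor 240/80 = 3
Step 2: 70 μL + 1400 μL = 1470 μL total → factor 1470/70 = 21
Step 3: 350 μL + 3600 μL = 3950 μL total → factor 3950/350 = 11.286
Step 4: 450 μL brought to 3600 μL → factor 3600/450 = 8
Step 5: 45-fold → factor 45
Overall dilution factor = 3 × 21 × 11.286 × 8 × 45 = 2.5596 × 10^5
Final = 0.500 g/L / 2.5596 × 10^5 = 1.953 × 10^-6 g/L = 1.95 ng/mL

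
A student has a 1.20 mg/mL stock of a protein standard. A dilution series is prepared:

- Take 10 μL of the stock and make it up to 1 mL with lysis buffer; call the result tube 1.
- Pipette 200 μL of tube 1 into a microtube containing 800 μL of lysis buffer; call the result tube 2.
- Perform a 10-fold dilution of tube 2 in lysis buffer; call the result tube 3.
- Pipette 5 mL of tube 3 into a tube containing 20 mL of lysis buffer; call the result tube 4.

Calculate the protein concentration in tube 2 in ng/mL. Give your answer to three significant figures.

2.40 × 10^3 ng/mL

Step 1: 10 μL brought to 1 mL → factor 1000/10 = 100
Step 2: 200 μL + 800 μL = 1000 μL total → factor 1000/200 = 5
Dilution factor through tube 2 = 100 × 5 = 500
[tube 2] = 1.20 mg/mL / 500 = 0.002400 mg/mL = 2.40 × 10^3 ng/mL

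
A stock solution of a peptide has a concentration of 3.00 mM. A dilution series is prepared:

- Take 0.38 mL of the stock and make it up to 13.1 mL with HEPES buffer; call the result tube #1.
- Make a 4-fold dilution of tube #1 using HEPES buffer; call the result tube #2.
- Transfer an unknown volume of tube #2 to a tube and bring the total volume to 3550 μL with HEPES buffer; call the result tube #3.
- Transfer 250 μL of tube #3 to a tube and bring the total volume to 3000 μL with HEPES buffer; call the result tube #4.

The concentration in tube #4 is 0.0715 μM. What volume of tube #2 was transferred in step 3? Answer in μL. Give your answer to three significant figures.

140 μL

Step 1: 0.38 mL brought to 13.1 mL → factor 13.1/0.38 = 34.474
Step 2: 4-fold → factor 4
Step 3: v brought to 3550 μL → factor = 3550 μL/v
Step 4: 250 μL brought to 3000 μL → factor 3000/250 = 12
Product of known-step factors = 1654.7
Overall factor = 3.00 mM / (0.0715 μM) = 41958
Step-3 factor = 41958 / 1654.7 = 25.356
v = 3550 μL / 25.356 = 140 μL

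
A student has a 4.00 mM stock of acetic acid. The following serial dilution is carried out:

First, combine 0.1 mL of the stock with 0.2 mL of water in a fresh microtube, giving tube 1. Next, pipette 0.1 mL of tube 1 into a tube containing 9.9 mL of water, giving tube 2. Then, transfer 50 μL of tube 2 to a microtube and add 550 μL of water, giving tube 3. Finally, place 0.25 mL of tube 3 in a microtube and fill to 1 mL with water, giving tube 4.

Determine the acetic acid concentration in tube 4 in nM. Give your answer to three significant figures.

Step 1: 0.1 mL + 0.2 mL = 0.3 mL total → factor 0.3/0.1 = 3
Step 2: 0.1 mL + 9.9 mL = 10 mL total → factor 10/0.1 = 100
Step 3: 50 μL + 550 μL = 600 μL total → factor 600/50 = 12
Step 4: 0.25 mL brought to 1 mL → factor 1/0.25 = 4
Overall dilution factor = 3 × 100 × 12 × 4 = 14400
Final = 4.00 mM / 14400 = 0.0002778 mM = 278 nM

278 nM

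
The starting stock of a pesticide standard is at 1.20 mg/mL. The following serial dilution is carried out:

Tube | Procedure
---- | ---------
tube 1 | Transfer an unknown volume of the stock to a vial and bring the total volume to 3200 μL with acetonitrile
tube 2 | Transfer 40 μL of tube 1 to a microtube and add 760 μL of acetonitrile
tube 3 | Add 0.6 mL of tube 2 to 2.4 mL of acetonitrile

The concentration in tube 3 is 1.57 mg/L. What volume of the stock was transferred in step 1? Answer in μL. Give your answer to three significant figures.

419 μL

Step 1: v brought to 3200 μL → factor = 3200 μL/v
Step 2: 40 μL + 760 μL = 800 μL total → factor 800/40 = 20
Step 3: 0.6 mL + 2.4 mL = 3 mL total → factor 3/0.6 = 5
Product of known-step factors = 100
Overall factor = 1.20 mg/mL / (1.57 mg/L) = 764.33
Step-1 factor = 764.33 / 100 = 7.6433
v = 3200 μL / 7.6433 = 419 μL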